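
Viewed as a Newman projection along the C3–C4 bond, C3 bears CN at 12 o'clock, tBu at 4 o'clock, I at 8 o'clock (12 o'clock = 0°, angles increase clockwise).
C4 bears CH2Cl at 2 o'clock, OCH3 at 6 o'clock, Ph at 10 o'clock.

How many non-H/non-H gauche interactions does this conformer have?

Non-H gauche pairs: CN(0°)/CH2Cl(60°); CN(0°)/Ph(300°); tBu(120°)/CH2Cl(60°); tBu(120°)/OCH3(180°); I(240°)/OCH3(180°); I(240°)/Ph(300°) — 6 interactions.

6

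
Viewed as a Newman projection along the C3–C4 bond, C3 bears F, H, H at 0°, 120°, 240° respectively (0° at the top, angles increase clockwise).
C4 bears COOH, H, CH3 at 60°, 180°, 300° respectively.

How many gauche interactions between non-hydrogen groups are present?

Non-H gauche pairs: F(0°)/COOH(60°); F(0°)/CH3(300°) — 2 interactions.

2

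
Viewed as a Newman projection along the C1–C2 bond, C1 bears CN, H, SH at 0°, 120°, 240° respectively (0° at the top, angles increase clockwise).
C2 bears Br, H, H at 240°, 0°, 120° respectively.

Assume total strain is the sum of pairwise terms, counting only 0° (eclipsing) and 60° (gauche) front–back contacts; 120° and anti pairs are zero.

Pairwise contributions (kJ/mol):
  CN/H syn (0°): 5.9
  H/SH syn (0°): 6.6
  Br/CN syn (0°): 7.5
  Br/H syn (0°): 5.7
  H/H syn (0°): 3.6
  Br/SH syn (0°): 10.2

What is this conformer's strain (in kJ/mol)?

This conformer (eclipsed): CN(0°)/H(0°) eclipsed 5.9; H(120°)/H(120°) eclipsed 3.6; SH(240°)/Br(240°) eclipsed 10.2 → 19.7 kJ/mol.

19.7 kJ/mol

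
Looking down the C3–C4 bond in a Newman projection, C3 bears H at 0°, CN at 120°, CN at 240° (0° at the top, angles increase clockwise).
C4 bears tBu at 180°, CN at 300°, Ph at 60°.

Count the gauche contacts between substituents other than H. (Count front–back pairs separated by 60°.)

4

Non-H gauche pairs: CN(120°)/tBu(180°); CN(120°)/Ph(60°); CN(240°)/tBu(180°); CN(240°)/CN(300°) — 4 interactions.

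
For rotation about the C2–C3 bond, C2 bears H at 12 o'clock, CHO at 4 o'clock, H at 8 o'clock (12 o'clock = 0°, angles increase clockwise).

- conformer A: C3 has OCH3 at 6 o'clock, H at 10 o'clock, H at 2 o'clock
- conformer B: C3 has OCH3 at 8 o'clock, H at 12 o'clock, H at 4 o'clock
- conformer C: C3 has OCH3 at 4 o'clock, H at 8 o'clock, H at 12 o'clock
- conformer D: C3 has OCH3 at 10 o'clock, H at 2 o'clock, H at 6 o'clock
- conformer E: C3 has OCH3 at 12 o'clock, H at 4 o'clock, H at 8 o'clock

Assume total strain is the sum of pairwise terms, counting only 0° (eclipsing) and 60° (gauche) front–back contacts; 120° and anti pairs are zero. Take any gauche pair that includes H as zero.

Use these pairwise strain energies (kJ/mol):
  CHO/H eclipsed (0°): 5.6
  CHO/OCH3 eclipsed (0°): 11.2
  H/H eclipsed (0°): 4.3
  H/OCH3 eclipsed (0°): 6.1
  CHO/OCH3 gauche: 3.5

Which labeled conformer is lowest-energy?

A (staggered): CHO–OCH3 gauche; 3.5 = 3.5 kJ/mol.
B (eclipsed): H–H eclipsed, CHO–H eclipsed, H–OCH3 eclipsed; 4.3 + 5.6 + 6.1 = 16.0 kJ/mol.
C (eclipsed): H–H eclipsed, CHO–OCH3 eclipsed, H–H eclipsed; 4.3 + 11.2 + 4.3 = 19.8 kJ/mol.
D (staggered): no non-H gauche contacts → 0.0 kJ/mol.
E (eclipsed): H–OCH3 eclipsed, CHO–H eclipsed, H–H eclipsed; 6.1 + 5.6 + 4.3 = 16.0 kJ/mol.
D has the lowest total (0.0 kJ/mol).

D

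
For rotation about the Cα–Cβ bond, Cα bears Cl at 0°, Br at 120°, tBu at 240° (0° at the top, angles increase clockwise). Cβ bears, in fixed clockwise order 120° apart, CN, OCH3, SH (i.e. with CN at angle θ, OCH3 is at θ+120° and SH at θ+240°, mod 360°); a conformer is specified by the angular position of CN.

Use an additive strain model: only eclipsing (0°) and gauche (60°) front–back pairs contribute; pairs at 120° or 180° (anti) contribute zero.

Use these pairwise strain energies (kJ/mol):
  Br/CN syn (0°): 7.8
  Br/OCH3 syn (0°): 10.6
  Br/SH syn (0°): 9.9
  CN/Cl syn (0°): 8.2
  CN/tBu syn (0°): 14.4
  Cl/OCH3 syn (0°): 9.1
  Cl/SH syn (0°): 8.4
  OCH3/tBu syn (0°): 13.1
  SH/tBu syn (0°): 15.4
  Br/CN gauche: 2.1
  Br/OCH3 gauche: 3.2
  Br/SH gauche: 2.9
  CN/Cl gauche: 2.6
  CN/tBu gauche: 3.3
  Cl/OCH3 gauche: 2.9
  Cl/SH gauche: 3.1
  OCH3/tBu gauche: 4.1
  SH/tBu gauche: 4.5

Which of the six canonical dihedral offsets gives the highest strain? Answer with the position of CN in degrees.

CN at 0° (eclipsed): Cl–CN eclipsed, Br–OCH3 eclipsed, tBu–SH eclipsed; 8.2 + 10.6 + 15.4 = 34.2 kJ/mol.
CN at 60° (staggered): Cl–CN gauche, Cl–SH gauche, Br–CN gauche, Br–OCH3 gauche, tBu–OCH3 gauche, tBu–SH gauche; 2.6 + 3.1 + 2.1 + 3.2 + 4.1 + 4.5 = 19.6 kJ/mol.
CN at 120° (eclipsed): Cl–SH eclipsed, Br–CN eclipsed, tBu–OCH3 eclipsed; 8.4 + 7.8 + 13.1 = 29.3 kJ/mol.
CN at 180° (staggered): Cl–OCH3 gauche, Cl–SH gauche, Br–CN gauche, Br–SH gauche, tBu–CN gauche, tBu–OCH3 gauche; 2.9 + 3.1 + 2.1 + 2.9 + 3.3 + 4.1 = 18.4 kJ/mol.
CN at 240° (eclipsed): Cl–OCH3 eclipsed, Br–SH eclipsed, tBu–CN eclipsed; 9.1 + 9.9 + 14.4 = 33.4 kJ/mol.
CN at 300° (staggered): Cl–CN gauche, Cl–OCH3 gauche, Br–OCH3 gauche, Br–SH gauche, tBu–CN gauche, tBu–SH gauche; 2.6 + 2.9 + 3.2 + 2.9 + 3.3 + 4.5 = 19.4 kJ/mol.
The maximum (34.2 kJ/mol) occurs with CN at 0°.

0°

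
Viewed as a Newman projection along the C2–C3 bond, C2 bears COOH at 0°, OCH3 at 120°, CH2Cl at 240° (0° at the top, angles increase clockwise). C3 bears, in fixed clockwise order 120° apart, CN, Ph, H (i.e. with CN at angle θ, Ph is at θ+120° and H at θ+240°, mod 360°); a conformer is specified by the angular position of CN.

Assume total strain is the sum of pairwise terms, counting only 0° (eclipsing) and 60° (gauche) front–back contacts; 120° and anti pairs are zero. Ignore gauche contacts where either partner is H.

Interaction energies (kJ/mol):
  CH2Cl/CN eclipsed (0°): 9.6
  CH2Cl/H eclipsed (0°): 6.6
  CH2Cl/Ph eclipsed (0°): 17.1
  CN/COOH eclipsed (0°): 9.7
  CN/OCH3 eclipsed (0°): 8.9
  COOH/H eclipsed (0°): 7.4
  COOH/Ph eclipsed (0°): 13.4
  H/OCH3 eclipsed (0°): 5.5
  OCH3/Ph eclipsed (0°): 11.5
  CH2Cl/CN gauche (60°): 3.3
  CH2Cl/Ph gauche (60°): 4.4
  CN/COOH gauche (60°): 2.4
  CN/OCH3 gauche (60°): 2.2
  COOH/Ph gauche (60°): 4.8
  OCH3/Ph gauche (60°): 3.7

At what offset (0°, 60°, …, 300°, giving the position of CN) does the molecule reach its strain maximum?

120°

CN at 0° (eclipsed): COOH(0°)/CN(0°) eclipsed 9.7; OCH3(120°)/Ph(120°) eclipsed 11.5; CH2Cl(240°)/H(240°) eclipsed 6.6 → 27.8 kJ/mol.
CN at 60° (staggered): COOH(0°)/CN(60°) gauche 2.4; OCH3(120°)/CN(60°) gauche 2.2; OCH3(120°)/Ph(180°) gauche 3.7; CH2Cl(240°)/Ph(180°) gauche 4.4 → 12.7 kJ/mol.
CN at 120° (eclipsed): COOH(0°)/H(0°) eclipsed 7.4; OCH3(120°)/CN(120°) eclipsed 8.9; CH2Cl(240°)/Ph(240°) eclipsed 17.1 → 33.4 kJ/mol.
CN at 180° (staggered): COOH(0°)/Ph(300°) gauche 4.8; OCH3(120°)/CN(180°) gauche 2.2; CH2Cl(240°)/CN(180°) gauche 3.3; CH2Cl(240°)/Ph(300°) gauche 4.4 → 14.7 kJ/mol.
CN at 240° (eclipsed): COOH(0°)/Ph(0°) eclipsed 13.4; OCH3(120°)/H(120°) eclipsed 5.5; CH2Cl(240°)/CN(240°) eclipsed 9.6 → 28.5 kJ/mol.
CN at 300° (staggered): COOH(0°)/CN(300°) gauche 2.4; COOH(0°)/Ph(60°) gauche 4.8; OCH3(120°)/Ph(60°) gauche 3.7; CH2Cl(240°)/CN(300°) gauche 3.3 → 14.2 kJ/mol.
The maximum (33.4 kJ/mol) occurs with CN at 120°.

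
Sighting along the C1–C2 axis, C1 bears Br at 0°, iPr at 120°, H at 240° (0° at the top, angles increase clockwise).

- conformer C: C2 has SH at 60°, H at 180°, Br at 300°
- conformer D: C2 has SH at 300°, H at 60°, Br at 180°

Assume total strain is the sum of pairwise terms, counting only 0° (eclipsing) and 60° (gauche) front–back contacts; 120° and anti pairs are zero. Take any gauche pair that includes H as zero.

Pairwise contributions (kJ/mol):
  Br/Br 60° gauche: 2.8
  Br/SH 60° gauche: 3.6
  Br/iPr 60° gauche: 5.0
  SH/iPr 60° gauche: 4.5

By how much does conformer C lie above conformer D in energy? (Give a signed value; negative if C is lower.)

+2.3 kJ/mol

C is staggered. Br at 0° is gauche with SH at 60° (3.6); Br at 0° is gauche with Br at 300° (2.8); iPr at 120° is gauche with SH at 60° (4.5). Total 10.9 kJ/mol.
D is staggered. Br at 0° is gauche with SH at 300° (3.6); iPr at 120° is gauche with Br at 180° (5.0). Total 8.6 kJ/mol.
E(C) − E(D) = 10.9 − 8.6 = +2.3 kJ/mol.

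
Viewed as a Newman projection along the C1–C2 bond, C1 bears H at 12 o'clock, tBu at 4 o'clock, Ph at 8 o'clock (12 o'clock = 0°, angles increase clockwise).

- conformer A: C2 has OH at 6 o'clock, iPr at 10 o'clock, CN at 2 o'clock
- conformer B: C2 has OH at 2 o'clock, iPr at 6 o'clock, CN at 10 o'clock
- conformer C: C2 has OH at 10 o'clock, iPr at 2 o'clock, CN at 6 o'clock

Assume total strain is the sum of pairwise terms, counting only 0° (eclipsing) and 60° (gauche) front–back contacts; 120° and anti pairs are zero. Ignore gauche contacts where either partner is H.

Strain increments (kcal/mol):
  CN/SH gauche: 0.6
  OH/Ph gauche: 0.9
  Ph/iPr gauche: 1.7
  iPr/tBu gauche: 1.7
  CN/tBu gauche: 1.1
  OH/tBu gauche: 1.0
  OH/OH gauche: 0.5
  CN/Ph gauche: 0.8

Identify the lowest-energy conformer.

A is staggered. tBu at 120° is gauche with OH at 180° (1.0); tBu at 120° is gauche with CN at 60° (1.1); Ph at 240° is gauche with OH at 180° (0.9); Ph at 240° is gauche with iPr at 300° (1.7). Total 4.7 kcal/mol.
B is staggered. tBu at 120° is gauche with OH at 60° (1.0); tBu at 120° is gauche with iPr at 180° (1.7); Ph at 240° is gauche with iPr at 180° (1.7); Ph at 240° is gauche with CN at 300° (0.8). Total 5.2 kcal/mol.
C is staggered. tBu at 120° is gauche with iPr at 60° (1.7); tBu at 120° is gauche with CN at 180° (1.1); Ph at 240° is gauche with OH at 300° (0.9); Ph at 240° is gauche with CN at 180° (0.8). Total 4.5 kcal/mol.
C has the lowest total (4.5 kcal/mol).

C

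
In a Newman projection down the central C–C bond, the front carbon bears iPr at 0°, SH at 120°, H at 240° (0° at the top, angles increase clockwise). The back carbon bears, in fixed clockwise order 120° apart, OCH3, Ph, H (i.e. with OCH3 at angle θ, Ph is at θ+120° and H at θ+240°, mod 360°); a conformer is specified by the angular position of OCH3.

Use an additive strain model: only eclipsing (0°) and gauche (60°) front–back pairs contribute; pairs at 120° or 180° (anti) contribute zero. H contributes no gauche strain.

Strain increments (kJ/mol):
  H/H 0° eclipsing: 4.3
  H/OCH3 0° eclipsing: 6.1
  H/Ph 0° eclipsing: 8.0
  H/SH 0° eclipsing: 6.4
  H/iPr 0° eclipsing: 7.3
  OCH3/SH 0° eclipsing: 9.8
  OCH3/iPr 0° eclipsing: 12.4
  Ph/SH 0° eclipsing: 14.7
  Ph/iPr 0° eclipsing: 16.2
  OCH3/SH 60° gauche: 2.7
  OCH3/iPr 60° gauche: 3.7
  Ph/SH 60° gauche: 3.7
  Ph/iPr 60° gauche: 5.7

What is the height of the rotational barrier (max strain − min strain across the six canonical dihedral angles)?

23.0 kJ/mol

OCH3 at 0° (eclipsed): iPr(0°)/OCH3(0°) eclipsed 12.4; SH(120°)/Ph(120°) eclipsed 14.7; H(240°)/H(240°) eclipsed 4.3 → 31.4 kJ/mol.
OCH3 at 60° (staggered): iPr(0°)/OCH3(60°) gauche 3.7; SH(120°)/OCH3(60°) gauche 2.7; SH(120°)/Ph(180°) gauche 3.7 → 10.1 kJ/mol.
OCH3 at 120° (eclipsed): iPr(0°)/H(0°) eclipsed 7.3; SH(120°)/OCH3(120°) eclipsed 9.8; H(240°)/Ph(240°) eclipsed 8.0 → 25.1 kJ/mol.
OCH3 at 180° (staggered): iPr(0°)/Ph(300°) gauche 5.7; SH(120°)/OCH3(180°) gauche 2.7 → 8.4 kJ/mol.
OCH3 at 240° (eclipsed): iPr(0°)/Ph(0°) eclipsed 16.2; SH(120°)/H(120°) eclipsed 6.4; H(240°)/OCH3(240°) eclipsed 6.1 → 28.7 kJ/mol.
OCH3 at 300° (staggered): iPr(0°)/OCH3(300°) gauche 3.7; iPr(0°)/Ph(60°) gauche 5.7; SH(120°)/Ph(60°) gauche 3.7 → 13.1 kJ/mol.
Max at 0° (31.4 kJ/mol), min at 180° (8.4 kJ/mol); barrier = 23.0 kJ/mol.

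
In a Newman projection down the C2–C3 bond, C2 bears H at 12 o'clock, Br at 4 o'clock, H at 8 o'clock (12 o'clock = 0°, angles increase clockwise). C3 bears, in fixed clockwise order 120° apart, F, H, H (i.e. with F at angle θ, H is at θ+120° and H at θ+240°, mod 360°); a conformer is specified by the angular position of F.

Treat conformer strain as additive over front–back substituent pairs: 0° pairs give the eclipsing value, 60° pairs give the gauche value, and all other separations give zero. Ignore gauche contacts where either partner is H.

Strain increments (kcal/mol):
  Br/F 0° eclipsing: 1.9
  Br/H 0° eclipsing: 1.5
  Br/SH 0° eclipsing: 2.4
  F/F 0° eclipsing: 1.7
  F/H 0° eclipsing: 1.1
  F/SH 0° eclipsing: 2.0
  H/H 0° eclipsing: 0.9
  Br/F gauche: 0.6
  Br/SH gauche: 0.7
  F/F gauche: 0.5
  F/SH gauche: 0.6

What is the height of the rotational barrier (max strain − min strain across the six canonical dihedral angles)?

F at 0° (eclipsed): H(0°)/F(0°) eclipsed 1.1; Br(120°)/H(120°) eclipsed 1.5; H(240°)/H(240°) eclipsed 0.9 → 3.5 kcal/mol.
F at 60° (staggered): Br(120°)/F(60°) gauche 0.6 → 0.6 kcal/mol.
F at 120° (eclipsed): H(0°)/H(0°) eclipsed 0.9; Br(120°)/F(120°) eclipsed 1.9; H(240°)/H(240°) eclipsed 0.9 → 3.7 kcal/mol.
F at 180° (staggered): Br(120°)/F(180°) gauche 0.6 → 0.6 kcal/mol.
F at 240° (eclipsed): H(0°)/H(0°) eclipsed 0.9; Br(120°)/H(120°) eclipsed 1.5; H(240°)/F(240°) eclipsed 1.1 → 3.5 kcal/mol.
F at 300° (staggered): no non-H gauche contacts → 0.0 kcal/mol.
Max at 120° (3.7 kcal/mol), min at 300° (0.0 kcal/mol); barrier = 3.7 kcal/mol.

3.7 kcal/mol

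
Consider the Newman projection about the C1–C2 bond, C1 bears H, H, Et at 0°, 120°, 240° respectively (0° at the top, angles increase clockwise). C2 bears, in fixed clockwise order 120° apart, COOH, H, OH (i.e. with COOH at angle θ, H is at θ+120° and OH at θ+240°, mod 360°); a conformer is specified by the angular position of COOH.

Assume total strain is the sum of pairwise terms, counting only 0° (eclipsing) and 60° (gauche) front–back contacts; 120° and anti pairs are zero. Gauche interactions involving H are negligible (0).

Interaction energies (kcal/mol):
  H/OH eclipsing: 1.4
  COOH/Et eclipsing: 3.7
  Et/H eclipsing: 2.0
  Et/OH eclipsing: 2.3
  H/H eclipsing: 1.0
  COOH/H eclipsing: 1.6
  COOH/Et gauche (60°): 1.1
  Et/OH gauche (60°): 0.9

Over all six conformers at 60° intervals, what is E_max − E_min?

5.2 kcal/mol

COOH at 0° is eclipsed. H at 0° is eclipsed with COOH at 0° (1.6); H at 120° is eclipsed with H at 120° (1.0); Et at 240° is eclipsed with OH at 240° (2.3). Total 4.9 kcal/mol.
COOH at 60° is staggered. Et at 240° is gauche with OH at 300° (0.9). Total 0.9 kcal/mol.
COOH at 120° is eclipsed. H at 0° is eclipsed with OH at 0° (1.4); H at 120° is eclipsed with COOH at 120° (1.6); Et at 240° is eclipsed with H at 240° (2.0). Total 5.0 kcal/mol.
COOH at 180° is staggered. Et at 240° is gauche with COOH at 180° (1.1). Total 1.1 kcal/mol.
COOH at 240° is eclipsed. H at 0° is eclipsed with H at 0° (1.0); H at 120° is eclipsed with OH at 120° (1.4); Et at 240° is eclipsed with COOH at 240° (3.7). Total 6.1 kcal/mol.
COOH at 300° is staggered. Et at 240° is gauche with COOH at 300° (1.1); Et at 240° is gauche with OH at 180° (0.9). Total 2.0 kcal/mol.
Max at 240° (6.1 kcal/mol), min at 60° (0.9 kcal/mol); barrier = 5.2 kcal/mol.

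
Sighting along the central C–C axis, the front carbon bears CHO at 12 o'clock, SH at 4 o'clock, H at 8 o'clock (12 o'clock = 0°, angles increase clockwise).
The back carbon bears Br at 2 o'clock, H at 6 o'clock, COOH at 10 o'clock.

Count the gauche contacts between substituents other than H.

3

Non-H gauche pairs: CHO(0°)/Br(60°); CHO(0°)/COOH(300°); SH(120°)/Br(60°) — 3 interactions.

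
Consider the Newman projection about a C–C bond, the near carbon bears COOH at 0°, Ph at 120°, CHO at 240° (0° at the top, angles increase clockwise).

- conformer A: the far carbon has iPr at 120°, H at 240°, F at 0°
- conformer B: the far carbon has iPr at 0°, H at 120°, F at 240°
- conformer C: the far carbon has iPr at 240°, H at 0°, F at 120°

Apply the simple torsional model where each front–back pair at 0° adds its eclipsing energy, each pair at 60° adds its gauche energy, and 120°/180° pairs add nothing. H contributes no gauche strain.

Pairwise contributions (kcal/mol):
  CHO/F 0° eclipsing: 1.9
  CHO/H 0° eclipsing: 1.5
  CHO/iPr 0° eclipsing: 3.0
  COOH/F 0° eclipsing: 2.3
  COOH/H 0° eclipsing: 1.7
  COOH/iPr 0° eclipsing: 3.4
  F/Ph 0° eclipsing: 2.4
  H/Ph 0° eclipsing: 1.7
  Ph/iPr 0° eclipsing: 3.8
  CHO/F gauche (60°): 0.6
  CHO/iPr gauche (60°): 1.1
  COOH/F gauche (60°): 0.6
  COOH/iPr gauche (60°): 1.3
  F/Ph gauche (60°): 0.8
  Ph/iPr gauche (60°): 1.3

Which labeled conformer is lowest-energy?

A (eclipsed): COOH(0°)/F(0°) eclipsed 2.3; Ph(120°)/iPr(120°) eclipsed 3.8; CHO(240°)/H(240°) eclipsed 1.5 → 7.6 kcal/mol.
B (eclipsed): COOH(0°)/iPr(0°) eclipsed 3.4; Ph(120°)/H(120°) eclipsed 1.7; CHO(240°)/F(240°) eclipsed 1.9 → 7.0 kcal/mol.
C (eclipsed): COOH(0°)/H(0°) eclipsed 1.7; Ph(120°)/F(120°) eclipsed 2.4; CHO(240°)/iPr(240°) eclipsed 3.0 → 7.1 kcal/mol.
B has the lowest total (7.0 kcal/mol).

B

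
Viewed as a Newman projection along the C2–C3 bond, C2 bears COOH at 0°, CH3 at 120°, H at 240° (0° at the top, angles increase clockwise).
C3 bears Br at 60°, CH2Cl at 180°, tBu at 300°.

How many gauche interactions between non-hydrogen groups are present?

Non-H gauche pairs: COOH(0°)/Br(60°); COOH(0°)/tBu(300°); CH3(120°)/Br(60°); CH3(120°)/CH2Cl(180°) — 4 interactions.

4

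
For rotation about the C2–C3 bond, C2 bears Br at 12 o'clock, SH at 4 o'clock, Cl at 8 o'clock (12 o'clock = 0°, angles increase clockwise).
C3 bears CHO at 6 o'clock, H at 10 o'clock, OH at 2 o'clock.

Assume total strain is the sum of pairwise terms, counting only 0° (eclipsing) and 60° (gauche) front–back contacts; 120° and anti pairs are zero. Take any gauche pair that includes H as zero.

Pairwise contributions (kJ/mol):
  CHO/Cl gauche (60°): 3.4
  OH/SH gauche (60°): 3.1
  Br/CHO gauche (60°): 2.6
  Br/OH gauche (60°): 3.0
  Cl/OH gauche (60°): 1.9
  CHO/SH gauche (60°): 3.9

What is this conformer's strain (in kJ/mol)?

13.4 kJ/mol

This conformer (staggered): Br(0°)/OH(60°) gauche 3.0; SH(120°)/CHO(180°) gauche 3.9; SH(120°)/OH(60°) gauche 3.1; Cl(240°)/CHO(180°) gauche 3.4 → 13.4 kJ/mol.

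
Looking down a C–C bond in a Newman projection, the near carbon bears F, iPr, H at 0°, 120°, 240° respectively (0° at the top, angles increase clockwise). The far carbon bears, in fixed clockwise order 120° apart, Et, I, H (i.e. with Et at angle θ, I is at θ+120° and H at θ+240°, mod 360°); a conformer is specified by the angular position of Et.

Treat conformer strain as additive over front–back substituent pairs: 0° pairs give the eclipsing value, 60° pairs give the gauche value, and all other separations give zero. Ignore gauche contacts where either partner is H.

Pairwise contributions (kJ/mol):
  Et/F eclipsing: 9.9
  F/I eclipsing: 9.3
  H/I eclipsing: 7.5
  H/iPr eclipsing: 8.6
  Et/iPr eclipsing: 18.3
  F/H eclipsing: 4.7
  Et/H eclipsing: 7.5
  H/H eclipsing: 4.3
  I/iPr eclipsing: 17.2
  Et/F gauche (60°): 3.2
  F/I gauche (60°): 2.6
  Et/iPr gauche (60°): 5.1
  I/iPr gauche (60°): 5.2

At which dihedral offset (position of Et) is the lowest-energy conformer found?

Et at 0° (eclipsed): F–Et eclipsed, iPr–I eclipsed, H–H eclipsed; 9.9 + 17.2 + 4.3 = 31.4 kJ/mol.
Et at 60° (staggered): F–Et gauche, iPr–Et gauche, iPr–I gauche; 3.2 + 5.1 + 5.2 = 13.5 kJ/mol.
Et at 120° (eclipsed): F–H eclipsed, iPr–Et eclipsed, H–I eclipsed; 4.7 + 18.3 + 7.5 = 30.5 kJ/mol.
Et at 180° (staggered): F–I gauche, iPr–Et gauche; 2.6 + 5.1 = 7.7 kJ/mol.
Et at 240° (eclipsed): F–I eclipsed, iPr–H eclipsed, H–Et eclipsed; 9.3 + 8.6 + 7.5 = 25.4 kJ/mol.
Et at 300° (staggered): F–Et gauche, F–I gauche, iPr–I gauche; 3.2 + 2.6 + 5.2 = 11.0 kJ/mol.
The minimum (7.7 kJ/mol) occurs with Et at 180°.

180°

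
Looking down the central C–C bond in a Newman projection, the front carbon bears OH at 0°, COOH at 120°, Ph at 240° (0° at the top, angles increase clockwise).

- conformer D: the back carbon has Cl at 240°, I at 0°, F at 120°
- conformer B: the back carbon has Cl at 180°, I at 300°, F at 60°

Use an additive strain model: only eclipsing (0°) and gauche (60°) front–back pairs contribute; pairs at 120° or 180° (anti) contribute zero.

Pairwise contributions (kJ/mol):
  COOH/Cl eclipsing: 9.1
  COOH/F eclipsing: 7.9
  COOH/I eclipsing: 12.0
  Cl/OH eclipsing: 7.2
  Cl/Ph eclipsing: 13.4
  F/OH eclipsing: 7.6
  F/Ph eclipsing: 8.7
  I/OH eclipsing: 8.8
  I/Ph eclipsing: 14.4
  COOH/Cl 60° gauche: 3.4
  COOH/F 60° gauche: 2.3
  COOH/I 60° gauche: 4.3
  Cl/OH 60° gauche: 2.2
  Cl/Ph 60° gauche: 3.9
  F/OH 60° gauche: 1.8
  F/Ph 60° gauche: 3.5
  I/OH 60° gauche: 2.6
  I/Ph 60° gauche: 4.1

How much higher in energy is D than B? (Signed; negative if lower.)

+12.0 kJ/mol

D (eclipsed): OH–I eclipsed, COOH–F eclipsed, Ph–Cl eclipsed; 8.8 + 7.9 + 13.4 = 30.1 kJ/mol.
B (staggered): OH–I gauche, OH–F gauche, COOH–Cl gauche, COOH–F gauche, Ph–Cl gauche, Ph–I gauche; 2.6 + 1.8 + 3.4 + 2.3 + 3.9 + 4.1 = 18.1 kJ/mol.
E(D) − E(B) = 30.1 − 18.1 = +12.0 kJ/mol.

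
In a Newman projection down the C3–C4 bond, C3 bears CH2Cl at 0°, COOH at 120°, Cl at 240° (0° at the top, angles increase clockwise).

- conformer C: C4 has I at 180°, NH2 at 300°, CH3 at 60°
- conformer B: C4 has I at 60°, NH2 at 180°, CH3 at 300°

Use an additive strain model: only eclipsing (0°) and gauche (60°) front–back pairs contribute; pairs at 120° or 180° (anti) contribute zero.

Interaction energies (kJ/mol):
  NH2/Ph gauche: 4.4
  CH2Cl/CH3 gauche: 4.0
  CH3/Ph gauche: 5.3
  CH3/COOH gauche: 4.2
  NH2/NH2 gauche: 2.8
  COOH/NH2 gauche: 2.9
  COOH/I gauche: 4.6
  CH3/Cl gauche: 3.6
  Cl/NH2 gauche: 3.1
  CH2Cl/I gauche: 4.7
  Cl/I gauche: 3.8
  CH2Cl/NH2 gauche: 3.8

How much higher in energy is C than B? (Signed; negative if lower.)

+0.6 kJ/mol

C (staggered): CH2Cl–NH2 gauche, CH2Cl–CH3 gauche, COOH–I gauche, COOH–CH3 gauche, Cl–I gauche, Cl–NH2 gauche; 3.8 + 4.0 + 4.6 + 4.2 + 3.8 + 3.1 = 23.5 kJ/mol.
B (staggered): CH2Cl–I gauche, CH2Cl–CH3 gauche, COOH–I gauche, COOH–NH2 gauche, Cl–NH2 gauche, Cl–CH3 gauche; 4.7 + 4.0 + 4.6 + 2.9 + 3.1 + 3.6 = 22.9 kJ/mol.
E(C) − E(B) = 23.5 − 22.9 = +0.6 kJ/mol.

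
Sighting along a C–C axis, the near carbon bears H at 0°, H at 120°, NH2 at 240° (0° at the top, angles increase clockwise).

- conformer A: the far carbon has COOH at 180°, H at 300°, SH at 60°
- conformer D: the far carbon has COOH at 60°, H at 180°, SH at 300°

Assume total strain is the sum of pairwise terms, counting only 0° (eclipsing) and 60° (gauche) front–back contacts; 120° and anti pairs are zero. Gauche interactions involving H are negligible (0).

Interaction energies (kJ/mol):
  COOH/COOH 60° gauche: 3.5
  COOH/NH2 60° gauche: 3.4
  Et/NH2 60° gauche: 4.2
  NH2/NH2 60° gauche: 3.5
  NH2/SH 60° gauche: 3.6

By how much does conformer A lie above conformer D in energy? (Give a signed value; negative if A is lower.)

-0.2 kJ/mol

A (staggered): NH2–COOH gauche; 3.4 = 3.4 kJ/mol.
D (staggered): NH2–SH gauche; 3.6 = 3.6 kJ/mol.
E(A) − E(D) = 3.4 − 3.6 = -0.2 kJ/mol.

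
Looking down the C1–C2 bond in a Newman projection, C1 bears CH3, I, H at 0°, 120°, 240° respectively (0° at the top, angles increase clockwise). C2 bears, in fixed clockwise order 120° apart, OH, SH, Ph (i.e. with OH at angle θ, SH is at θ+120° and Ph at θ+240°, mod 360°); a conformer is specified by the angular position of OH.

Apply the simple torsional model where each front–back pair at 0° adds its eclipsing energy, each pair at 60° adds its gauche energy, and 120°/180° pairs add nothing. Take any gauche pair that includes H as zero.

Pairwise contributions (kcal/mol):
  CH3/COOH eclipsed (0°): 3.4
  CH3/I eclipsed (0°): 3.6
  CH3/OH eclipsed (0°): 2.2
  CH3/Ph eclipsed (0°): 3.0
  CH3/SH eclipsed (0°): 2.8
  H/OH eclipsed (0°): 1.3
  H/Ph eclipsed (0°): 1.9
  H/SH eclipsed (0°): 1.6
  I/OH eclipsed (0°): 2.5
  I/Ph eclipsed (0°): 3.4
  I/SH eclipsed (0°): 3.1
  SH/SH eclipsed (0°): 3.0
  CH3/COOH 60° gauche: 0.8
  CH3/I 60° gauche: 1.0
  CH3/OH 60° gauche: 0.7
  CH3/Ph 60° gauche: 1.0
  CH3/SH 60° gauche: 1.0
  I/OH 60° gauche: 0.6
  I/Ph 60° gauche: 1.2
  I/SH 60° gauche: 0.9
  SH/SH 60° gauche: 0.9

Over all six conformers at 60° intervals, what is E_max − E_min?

OH at 0° (eclipsed): CH3(0°)/OH(0°) eclipsed 2.2; I(120°)/SH(120°) eclipsed 3.1; H(240°)/Ph(240°) eclipsed 1.9 → 7.2 kcal/mol.
OH at 60° (staggered): CH3(0°)/OH(60°) gauche 0.7; CH3(0°)/Ph(300°) gauche 1.0; I(120°)/OH(60°) gauche 0.6; I(120°)/SH(180°) gauche 0.9 → 3.2 kcal/mol.
OH at 120° (eclipsed): CH3(0°)/Ph(0°) eclipsed 3.0; I(120°)/OH(120°) eclipsed 2.5; H(240°)/SH(240°) eclipsed 1.6 → 7.1 kcal/mol.
OH at 180° (staggered): CH3(0°)/SH(300°) gauche 1.0; CH3(0°)/Ph(60°) gauche 1.0; I(120°)/OH(180°) gauche 0.6; I(120°)/Ph(60°) gauche 1.2 → 3.8 kcal/mol.
OH at 240° (eclipsed): CH3(0°)/SH(0°) eclipsed 2.8; I(120°)/Ph(120°) eclipsed 3.4; H(240°)/OH(240°) eclipsed 1.3 → 7.5 kcal/mol.
OH at 300° (staggered): CH3(0°)/OH(300°) gauche 0.7; CH3(0°)/SH(60°) gauche 1.0; I(120°)/SH(60°) gauche 0.9; I(120°)/Ph(180°) gauche 1.2 → 3.8 kcal/mol.
Max at 240° (7.5 kcal/mol), min at 60° (3.2 kcal/mol); barrier = 4.3 kcal/mol.

4.3 kcal/mol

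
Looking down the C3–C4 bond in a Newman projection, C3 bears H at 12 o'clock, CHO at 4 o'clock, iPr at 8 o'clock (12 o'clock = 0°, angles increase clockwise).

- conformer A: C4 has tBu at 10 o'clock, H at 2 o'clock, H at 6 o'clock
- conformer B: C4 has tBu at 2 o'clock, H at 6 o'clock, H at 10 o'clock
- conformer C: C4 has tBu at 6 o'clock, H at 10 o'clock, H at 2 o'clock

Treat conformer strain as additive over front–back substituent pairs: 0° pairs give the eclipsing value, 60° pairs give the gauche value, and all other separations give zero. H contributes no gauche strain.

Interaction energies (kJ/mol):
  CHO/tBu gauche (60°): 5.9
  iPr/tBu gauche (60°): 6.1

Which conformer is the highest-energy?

C

A (staggered): iPr(240°)/tBu(300°) gauche 6.1 → 6.1 kJ/mol.
B (staggered): CHO(120°)/tBu(60°) gauche 5.9 → 5.9 kJ/mol.
C (staggered): CHO(120°)/tBu(180°) gauche 5.9; iPr(240°)/tBu(180°) gauche 6.1 → 12.0 kJ/mol.
C has the highest total (12.0 kJ/mol).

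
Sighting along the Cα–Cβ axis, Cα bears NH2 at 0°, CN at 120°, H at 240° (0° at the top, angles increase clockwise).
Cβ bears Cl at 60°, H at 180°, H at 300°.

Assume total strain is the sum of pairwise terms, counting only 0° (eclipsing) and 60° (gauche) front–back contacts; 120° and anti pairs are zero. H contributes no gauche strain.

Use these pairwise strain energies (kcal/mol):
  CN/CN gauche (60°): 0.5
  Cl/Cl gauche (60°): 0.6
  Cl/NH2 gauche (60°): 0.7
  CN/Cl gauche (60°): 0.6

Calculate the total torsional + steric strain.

This conformer is staggered. NH2 at 0° is gauche with Cl at 60° (0.7); CN at 120° is gauche with Cl at 60° (0.6). Total 1.3 kcal/mol.

1.3 kcal/mol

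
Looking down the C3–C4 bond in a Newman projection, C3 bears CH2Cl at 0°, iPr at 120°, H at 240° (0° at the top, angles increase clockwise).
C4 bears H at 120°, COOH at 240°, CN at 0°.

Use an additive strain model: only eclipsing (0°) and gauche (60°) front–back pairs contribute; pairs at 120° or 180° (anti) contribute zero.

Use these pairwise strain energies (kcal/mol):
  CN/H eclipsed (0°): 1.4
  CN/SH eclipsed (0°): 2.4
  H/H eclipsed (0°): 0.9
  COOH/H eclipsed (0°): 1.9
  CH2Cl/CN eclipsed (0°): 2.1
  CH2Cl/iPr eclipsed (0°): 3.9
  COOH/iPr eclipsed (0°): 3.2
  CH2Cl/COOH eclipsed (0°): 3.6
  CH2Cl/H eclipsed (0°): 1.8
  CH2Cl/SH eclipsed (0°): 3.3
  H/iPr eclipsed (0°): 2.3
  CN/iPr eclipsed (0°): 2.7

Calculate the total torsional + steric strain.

This conformer is eclipsed. CH2Cl at 0° is eclipsed with CN at 0° (2.1); iPr at 120° is eclipsed with H at 120° (2.3); H at 240° is eclipsed with COOH at 240° (1.9). Total 6.3 kcal/mol.

6.3 kcal/mol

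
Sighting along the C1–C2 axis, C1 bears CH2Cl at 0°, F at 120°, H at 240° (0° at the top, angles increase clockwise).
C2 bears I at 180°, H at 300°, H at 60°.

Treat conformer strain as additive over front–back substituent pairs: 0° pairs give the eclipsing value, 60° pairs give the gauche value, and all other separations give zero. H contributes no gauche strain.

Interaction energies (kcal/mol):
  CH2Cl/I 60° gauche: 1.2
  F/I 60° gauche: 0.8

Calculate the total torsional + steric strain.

This conformer (staggered): F(120°)/I(180°) gauche 0.8 → 0.8 kcal/mol.

0.8 kcal/mol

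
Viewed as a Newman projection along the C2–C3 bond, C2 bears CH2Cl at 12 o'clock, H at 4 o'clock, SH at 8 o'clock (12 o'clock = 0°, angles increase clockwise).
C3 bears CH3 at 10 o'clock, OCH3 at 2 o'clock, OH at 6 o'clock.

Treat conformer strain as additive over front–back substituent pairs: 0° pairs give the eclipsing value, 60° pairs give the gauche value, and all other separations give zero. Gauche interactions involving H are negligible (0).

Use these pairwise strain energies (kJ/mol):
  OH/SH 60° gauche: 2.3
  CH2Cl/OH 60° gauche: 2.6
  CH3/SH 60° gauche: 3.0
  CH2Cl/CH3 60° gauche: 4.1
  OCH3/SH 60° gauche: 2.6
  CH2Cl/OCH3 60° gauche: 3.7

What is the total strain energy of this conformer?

13.1 kJ/mol

This conformer (staggered): CH2Cl(0°)/CH3(300°) gauche 4.1; CH2Cl(0°)/OCH3(60°) gauche 3.7; SH(240°)/CH3(300°) gauche 3.0; SH(240°)/OH(180°) gauche 2.3 → 13.1 kJ/mol.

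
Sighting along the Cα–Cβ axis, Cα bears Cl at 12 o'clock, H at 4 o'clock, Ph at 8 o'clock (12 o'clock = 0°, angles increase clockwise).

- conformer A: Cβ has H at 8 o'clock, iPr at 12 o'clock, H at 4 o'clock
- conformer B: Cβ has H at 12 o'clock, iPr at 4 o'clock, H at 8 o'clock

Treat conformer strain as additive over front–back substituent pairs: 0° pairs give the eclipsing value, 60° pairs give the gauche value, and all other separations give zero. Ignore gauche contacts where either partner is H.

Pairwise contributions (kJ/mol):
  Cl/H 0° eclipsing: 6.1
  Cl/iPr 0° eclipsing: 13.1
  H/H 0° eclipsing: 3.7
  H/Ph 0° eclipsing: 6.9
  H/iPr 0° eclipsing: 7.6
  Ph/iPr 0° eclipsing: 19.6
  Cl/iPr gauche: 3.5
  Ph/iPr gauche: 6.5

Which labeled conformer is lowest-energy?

A (eclipsed): Cl(0°)/iPr(0°) eclipsed 13.1; H(120°)/H(120°) eclipsed 3.7; Ph(240°)/H(240°) eclipsed 6.9 → 23.7 kJ/mol.
B (eclipsed): Cl(0°)/H(0°) eclipsed 6.1; H(120°)/iPr(120°) eclipsed 7.6; Ph(240°)/H(240°) eclipsed 6.9 → 20.6 kJ/mol.
B has the lowest total (20.6 kJ/mol).

B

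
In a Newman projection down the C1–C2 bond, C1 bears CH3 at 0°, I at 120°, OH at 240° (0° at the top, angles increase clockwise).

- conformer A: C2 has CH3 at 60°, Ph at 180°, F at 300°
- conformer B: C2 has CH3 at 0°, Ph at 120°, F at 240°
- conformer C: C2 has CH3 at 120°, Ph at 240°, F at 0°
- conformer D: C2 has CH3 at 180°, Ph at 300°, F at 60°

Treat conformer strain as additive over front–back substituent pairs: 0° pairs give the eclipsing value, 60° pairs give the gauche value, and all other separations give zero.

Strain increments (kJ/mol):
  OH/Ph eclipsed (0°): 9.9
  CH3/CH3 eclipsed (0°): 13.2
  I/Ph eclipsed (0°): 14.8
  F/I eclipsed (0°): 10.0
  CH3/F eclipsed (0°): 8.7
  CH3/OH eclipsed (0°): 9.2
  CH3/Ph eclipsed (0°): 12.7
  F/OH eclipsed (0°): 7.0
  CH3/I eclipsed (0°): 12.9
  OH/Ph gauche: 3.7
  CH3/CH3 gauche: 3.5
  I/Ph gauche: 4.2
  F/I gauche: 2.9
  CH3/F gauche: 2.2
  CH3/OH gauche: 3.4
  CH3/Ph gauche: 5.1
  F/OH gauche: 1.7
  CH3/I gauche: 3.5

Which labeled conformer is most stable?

A (staggered): CH3(0°)/CH3(60°) gauche 3.5; CH3(0°)/F(300°) gauche 2.2; I(120°)/CH3(60°) gauche 3.5; I(120°)/Ph(180°) gauche 4.2; OH(240°)/Ph(180°) gauche 3.7; OH(240°)/F(300°) gauche 1.7 → 18.8 kJ/mol.
B (eclipsed): CH3(0°)/CH3(0°) eclipsed 13.2; I(120°)/Ph(120°) eclipsed 14.8; OH(240°)/F(240°) eclipsed 7.0 → 35.0 kJ/mol.
C (eclipsed): CH3(0°)/F(0°) eclipsed 8.7; I(120°)/CH3(120°) eclipsed 12.9; OH(240°)/Ph(240°) eclipsed 9.9 → 31.5 kJ/mol.
D (staggered): CH3(0°)/Ph(300°) gauche 5.1; CH3(0°)/F(60°) gauche 2.2; I(120°)/CH3(180°) gauche 3.5; I(120°)/F(60°) gauche 2.9; OH(240°)/CH3(180°) gauche 3.4; OH(240°)/Ph(300°) gauche 3.7 → 20.8 kJ/mol.
A has the lowest total (18.8 kJ/mol).

A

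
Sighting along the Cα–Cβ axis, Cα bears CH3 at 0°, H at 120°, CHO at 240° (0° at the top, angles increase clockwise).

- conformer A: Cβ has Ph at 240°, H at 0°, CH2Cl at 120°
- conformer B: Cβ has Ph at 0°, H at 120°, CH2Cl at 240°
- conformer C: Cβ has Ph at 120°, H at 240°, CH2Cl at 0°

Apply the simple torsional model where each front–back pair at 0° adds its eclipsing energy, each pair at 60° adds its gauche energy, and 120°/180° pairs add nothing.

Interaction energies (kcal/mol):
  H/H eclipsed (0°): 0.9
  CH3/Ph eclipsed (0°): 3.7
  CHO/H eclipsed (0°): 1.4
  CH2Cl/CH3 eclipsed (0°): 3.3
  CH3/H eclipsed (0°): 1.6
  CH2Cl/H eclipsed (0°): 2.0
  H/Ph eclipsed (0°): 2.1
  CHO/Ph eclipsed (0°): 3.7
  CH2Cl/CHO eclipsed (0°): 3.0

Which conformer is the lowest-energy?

C

A (eclipsed): CH3–H eclipsed, H–CH2Cl eclipsed, CHO–Ph eclipsed; 1.6 + 2.0 + 3.7 = 7.3 kcal/mol.
B (eclipsed): CH3–Ph eclipsed, H–H eclipsed, CHO–CH2Cl eclipsed; 3.7 + 0.9 + 3.0 = 7.6 kcal/mol.
C (eclipsed): CH3–CH2Cl eclipsed, H–Ph eclipsed, CHO–H eclipsed; 3.3 + 2.1 + 1.4 = 6.8 kcal/mol.
C has the lowest total (6.8 kcal/mol).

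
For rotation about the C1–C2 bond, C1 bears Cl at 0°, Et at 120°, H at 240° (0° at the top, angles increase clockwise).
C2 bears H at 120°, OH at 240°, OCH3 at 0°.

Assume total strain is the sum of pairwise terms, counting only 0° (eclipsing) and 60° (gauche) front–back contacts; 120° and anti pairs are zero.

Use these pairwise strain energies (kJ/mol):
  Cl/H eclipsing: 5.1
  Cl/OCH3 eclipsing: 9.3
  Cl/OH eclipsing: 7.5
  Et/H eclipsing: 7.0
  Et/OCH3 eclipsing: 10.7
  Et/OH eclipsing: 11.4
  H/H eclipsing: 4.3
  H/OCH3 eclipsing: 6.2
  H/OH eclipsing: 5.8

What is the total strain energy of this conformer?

22.1 kJ/mol

This conformer (eclipsed): Cl(0°)/OCH3(0°) eclipsed 9.3; Et(120°)/H(120°) eclipsed 7.0; H(240°)/OH(240°) eclipsed 5.8 → 22.1 kJ/mol.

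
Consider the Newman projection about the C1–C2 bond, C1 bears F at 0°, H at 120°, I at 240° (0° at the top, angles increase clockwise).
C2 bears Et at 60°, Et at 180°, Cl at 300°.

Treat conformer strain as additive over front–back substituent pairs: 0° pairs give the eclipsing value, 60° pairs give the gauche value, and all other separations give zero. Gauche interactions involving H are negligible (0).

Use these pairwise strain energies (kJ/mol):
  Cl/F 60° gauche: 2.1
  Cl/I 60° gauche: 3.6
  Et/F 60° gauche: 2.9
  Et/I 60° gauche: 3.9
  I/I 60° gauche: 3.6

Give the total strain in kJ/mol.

This conformer is staggered. F at 0° is gauche with Et at 60° (2.9); F at 0° is gauche with Cl at 300° (2.1); I at 240° is gauche with Et at 180° (3.9); I at 240° is gauche with Cl at 300° (3.6). Total 12.5 kJ/mol.

12.5 kJ/mol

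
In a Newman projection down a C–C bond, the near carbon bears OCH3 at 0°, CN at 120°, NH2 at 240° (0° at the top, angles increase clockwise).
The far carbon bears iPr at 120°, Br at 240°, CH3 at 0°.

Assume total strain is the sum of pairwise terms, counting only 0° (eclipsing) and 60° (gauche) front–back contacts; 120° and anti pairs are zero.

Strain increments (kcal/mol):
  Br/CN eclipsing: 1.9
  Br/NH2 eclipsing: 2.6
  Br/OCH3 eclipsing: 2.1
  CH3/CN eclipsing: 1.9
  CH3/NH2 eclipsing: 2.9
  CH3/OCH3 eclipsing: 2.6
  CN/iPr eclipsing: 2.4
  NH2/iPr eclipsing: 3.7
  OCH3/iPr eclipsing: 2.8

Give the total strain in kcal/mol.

This conformer (eclipsed): OCH3(0°)/CH3(0°) eclipsed 2.6; CN(120°)/iPr(120°) eclipsed 2.4; NH2(240°)/Br(240°) eclipsed 2.6 → 7.6 kcal/mol.

7.6 kcal/mol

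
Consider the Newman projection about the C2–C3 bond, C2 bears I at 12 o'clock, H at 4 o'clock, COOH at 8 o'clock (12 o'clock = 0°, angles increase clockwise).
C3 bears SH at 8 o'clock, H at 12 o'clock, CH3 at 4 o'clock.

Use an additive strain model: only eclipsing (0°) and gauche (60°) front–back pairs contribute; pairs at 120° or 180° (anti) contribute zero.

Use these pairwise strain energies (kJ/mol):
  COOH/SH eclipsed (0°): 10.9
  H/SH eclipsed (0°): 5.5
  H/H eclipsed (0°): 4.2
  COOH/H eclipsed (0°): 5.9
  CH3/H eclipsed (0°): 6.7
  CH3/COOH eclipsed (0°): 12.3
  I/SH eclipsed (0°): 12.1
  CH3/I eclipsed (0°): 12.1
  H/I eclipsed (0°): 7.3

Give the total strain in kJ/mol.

24.9 kJ/mol

This conformer (eclipsed): I(0°)/H(0°) eclipsed 7.3; H(120°)/CH3(120°) eclipsed 6.7; COOH(240°)/SH(240°) eclipsed 10.9 → 24.9 kJ/mol.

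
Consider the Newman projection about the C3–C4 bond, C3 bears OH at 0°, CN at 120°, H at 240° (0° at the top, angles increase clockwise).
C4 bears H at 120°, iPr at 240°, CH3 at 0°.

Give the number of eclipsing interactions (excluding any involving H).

1

Non-H eclipsing pairs: OH(0°)/CH3(0°) — 1 interaction.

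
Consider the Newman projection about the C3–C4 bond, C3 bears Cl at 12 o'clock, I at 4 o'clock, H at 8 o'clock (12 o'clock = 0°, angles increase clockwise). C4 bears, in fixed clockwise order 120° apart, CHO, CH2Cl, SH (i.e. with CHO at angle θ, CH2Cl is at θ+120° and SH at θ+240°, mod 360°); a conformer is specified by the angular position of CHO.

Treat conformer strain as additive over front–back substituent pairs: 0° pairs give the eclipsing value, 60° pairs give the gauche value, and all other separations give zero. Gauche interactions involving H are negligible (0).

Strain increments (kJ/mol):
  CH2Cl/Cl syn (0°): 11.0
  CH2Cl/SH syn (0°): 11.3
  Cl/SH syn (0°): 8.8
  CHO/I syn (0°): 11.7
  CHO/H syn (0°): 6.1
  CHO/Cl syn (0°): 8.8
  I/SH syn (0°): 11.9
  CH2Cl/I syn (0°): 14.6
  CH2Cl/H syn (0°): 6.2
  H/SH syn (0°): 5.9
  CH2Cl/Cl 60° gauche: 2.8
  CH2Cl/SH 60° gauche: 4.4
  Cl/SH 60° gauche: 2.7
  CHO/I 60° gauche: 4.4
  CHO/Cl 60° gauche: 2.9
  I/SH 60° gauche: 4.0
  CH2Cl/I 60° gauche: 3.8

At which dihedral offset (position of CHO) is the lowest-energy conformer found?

CHO at 0° (eclipsed): Cl(0°)/CHO(0°) eclipsed 8.8; I(120°)/CH2Cl(120°) eclipsed 14.6; H(240°)/SH(240°) eclipsed 5.9 → 29.3 kJ/mol.
CHO at 60° (staggered): Cl(0°)/CHO(60°) gauche 2.9; Cl(0°)/SH(300°) gauche 2.7; I(120°)/CHO(60°) gauche 4.4; I(120°)/CH2Cl(180°) gauche 3.8 → 13.8 kJ/mol.
CHO at 120° (eclipsed): Cl(0°)/SH(0°) eclipsed 8.8; I(120°)/CHO(120°) eclipsed 11.7; H(240°)/CH2Cl(240°) eclipsed 6.2 → 26.7 kJ/mol.
CHO at 180° (staggered): Cl(0°)/CH2Cl(300°) gauche 2.8; Cl(0°)/SH(60°) gauche 2.7; I(120°)/CHO(180°) gauche 4.4; I(120°)/SH(60°) gauche 4.0 → 13.9 kJ/mol.
CHO at 240° (eclipsed): Cl(0°)/CH2Cl(0°) eclipsed 11.0; I(120°)/SH(120°) eclipsed 11.9; H(240°)/CHO(240°) eclipsed 6.1 → 29.0 kJ/mol.
CHO at 300° (staggered): Cl(0°)/CHO(300°) gauche 2.9; Cl(0°)/CH2Cl(60°) gauche 2.8; I(120°)/CH2Cl(60°) gauche 3.8; I(120°)/SH(180°) gauche 4.0 → 13.5 kJ/mol.
The minimum (13.5 kJ/mol) occurs with CHO at 300°.

300°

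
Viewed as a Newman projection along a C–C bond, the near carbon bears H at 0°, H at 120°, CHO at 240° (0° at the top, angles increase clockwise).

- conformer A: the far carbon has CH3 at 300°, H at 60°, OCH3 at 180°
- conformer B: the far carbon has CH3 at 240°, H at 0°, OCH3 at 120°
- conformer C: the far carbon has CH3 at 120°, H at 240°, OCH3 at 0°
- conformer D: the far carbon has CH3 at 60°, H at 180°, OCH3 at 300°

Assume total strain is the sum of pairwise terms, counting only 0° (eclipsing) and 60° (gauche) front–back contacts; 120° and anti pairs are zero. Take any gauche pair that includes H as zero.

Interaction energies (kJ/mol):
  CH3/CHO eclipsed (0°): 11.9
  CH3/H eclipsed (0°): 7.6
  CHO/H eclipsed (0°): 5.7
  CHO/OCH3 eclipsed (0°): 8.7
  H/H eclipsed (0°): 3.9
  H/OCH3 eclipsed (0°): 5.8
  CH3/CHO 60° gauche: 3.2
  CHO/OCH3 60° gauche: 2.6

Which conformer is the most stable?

A is staggered. CHO at 240° is gauche with CH3 at 300° (3.2); CHO at 240° is gauche with OCH3 at 180° (2.6). Total 5.8 kJ/mol.
B is eclipsed. H at 0° is eclipsed with H at 0° (3.9); H at 120° is eclipsed with OCH3 at 120° (5.8); CHO at 240° is eclipsed with CH3 at 240° (11.9). Total 21.6 kJ/mol.
C is eclipsed. H at 0° is eclipsed with OCH3 at 0° (5.8); H at 120° is eclipsed with CH3 at 120° (7.6); CHO at 240° is eclipsed with H at 240° (5.7). Total 19.1 kJ/mol.
D is staggered. CHO at 240° is gauche with OCH3 at 300° (2.6). Total 2.6 kJ/mol.
D has the lowest total (2.6 kJ/mol).

D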